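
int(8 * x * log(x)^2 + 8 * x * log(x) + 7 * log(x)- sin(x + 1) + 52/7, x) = 4*x^2*log(x)^2 + 7*x*log(x) + 3*x/7 + cos(x + 1) + C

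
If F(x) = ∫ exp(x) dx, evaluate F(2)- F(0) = -1 + exp(2)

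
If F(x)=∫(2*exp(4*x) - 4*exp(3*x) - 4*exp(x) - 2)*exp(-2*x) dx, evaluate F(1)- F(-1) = -(-E - 2 + exp(-1))^2 + (-2 - exp(-1) + E)^2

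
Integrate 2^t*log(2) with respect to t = 2^t + C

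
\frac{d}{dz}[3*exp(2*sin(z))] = 6*exp(2*sin(z))*cos(z)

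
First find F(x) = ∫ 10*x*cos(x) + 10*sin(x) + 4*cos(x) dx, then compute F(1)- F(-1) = 8*sin(1)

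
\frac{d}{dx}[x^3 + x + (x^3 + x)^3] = 9*x^8 + 21*x^6 + 15*x^4 + 6*x^2 + 1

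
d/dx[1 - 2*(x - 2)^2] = 8 - 4*x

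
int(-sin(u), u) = cos(u) + C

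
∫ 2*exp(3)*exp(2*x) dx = exp(2*x + 3) + C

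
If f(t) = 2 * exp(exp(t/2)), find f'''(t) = exp(t/2 + exp(t/2))/4 + 3*exp(t + exp(t/2))/4 + exp(3*t/2 + exp(t/2))/4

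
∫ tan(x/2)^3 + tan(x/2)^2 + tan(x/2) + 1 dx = (tan(x/2) + 2)*tan(x/2) + C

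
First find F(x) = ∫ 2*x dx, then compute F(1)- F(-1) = 0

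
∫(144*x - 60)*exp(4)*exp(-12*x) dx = (4 - 12*x)*exp(4 - 12*x) + C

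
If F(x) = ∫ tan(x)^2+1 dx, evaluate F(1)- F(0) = tan(1)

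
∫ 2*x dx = x^2 + C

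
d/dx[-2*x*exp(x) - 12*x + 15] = -2*x*exp(x) - 2*exp(x) - 12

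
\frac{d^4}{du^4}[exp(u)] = exp(u)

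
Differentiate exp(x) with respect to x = exp(x)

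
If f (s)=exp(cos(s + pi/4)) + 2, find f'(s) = -exp(cos(s + pi/4))*sin(s + pi/4)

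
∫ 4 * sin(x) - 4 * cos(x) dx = -4*sqrt(2)*sin(x + pi/4) + C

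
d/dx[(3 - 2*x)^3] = -24*x^2 + 72*x - 54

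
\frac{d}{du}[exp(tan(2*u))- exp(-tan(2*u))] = 2*(exp(2*tan(2*u)) + 1)*exp(-tan(2*u))/cos(2*u)^2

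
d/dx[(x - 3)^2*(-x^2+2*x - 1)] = -4*x^3 + 24*x^2 - 44*x + 24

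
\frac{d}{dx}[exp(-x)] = -exp(-x)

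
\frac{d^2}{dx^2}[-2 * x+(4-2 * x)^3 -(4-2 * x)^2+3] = 88 - 48*x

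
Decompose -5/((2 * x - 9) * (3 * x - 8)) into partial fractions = 15/(11*(3*x - 8)) - 10/(11*(2*x - 9))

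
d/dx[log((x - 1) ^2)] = 2/(x - 1)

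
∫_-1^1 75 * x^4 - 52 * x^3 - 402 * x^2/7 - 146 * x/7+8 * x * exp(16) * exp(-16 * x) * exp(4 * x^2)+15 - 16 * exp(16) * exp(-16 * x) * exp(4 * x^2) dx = -exp(36) + 152/7 + exp(4)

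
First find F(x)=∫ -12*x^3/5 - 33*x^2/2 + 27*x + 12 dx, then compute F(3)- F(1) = -59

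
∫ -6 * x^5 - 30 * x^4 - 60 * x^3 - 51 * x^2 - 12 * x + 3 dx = -x^6 - 6*x^5 - 15*x^4 - 17*x^3 - 6*x^2 + 3*x + C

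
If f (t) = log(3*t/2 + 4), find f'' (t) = -9/(9*t^2 + 48*t + 64)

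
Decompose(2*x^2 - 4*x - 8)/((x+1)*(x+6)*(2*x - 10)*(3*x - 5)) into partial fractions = 123/(1840*(3*x - 5)) - 4/(115*(x + 6)) - 1/(240*(x + 1)) + 1/(60*(x - 5))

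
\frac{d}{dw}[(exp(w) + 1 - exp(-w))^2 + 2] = (2*exp(4*w) + 2*exp(3*w) + 2*exp(w) - 2)*exp(-2*w)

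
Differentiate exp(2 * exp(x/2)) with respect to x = exp(x/2 + 2*exp(x/2))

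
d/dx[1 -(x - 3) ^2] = 6 - 2*x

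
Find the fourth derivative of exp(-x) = exp(-x)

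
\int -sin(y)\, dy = cos(y) + C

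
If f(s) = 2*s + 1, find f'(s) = 2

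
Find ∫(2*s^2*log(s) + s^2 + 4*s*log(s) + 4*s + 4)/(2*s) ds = (s + 2)^2*log(s)/2 + C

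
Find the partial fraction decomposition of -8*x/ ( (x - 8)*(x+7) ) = -56/(15*(x + 7)) - 64/(15*(x - 8))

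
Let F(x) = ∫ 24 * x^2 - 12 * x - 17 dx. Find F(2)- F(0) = 6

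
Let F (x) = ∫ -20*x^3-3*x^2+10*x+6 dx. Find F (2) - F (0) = -56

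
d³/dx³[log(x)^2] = (4*log(x) - 6)/x^3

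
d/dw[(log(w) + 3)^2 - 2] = (2*log(w) + 6)/w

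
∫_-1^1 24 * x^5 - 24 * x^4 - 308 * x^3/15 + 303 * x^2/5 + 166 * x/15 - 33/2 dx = -11/5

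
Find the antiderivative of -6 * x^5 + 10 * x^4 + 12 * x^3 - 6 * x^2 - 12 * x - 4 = -x^6 + 2*x^5 + 3*x^4 - 2*x^3 - 6*x^2 - 4*x + C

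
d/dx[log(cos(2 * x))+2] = -2*tan(2*x)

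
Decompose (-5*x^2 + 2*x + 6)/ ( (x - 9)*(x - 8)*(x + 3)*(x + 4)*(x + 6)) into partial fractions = -31/(210*(x + 6)) + 41/(156*(x + 4)) - 5/(44*(x + 3)) + 149/(924*(x - 8)) - 127/(780*(x - 9))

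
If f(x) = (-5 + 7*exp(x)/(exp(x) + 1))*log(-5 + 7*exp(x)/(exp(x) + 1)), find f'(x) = (7*exp(x)*log(-5 + 7*exp(x)/(exp(x) + 1)) + 7*exp(x))/(exp(2*x) + 2*exp(x) + 1)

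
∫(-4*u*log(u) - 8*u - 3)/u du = -(4*u + 3)*(log(u) + 1) + C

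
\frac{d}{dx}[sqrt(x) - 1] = 1/(2*sqrt(x))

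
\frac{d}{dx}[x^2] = 2*x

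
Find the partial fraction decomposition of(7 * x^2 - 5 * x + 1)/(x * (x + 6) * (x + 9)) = 613/(27*(x + 9)) - 283/(18*(x + 6)) + 1/(54*x)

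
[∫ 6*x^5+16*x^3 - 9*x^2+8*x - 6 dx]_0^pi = -3*pi^3 - 6*pi + (2*pi + pi^3)^2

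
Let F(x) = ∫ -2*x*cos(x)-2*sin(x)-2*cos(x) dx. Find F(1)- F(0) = -4*sin(1)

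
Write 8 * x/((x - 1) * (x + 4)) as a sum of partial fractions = 32/(5*(x + 4)) + 8/(5*(x - 1))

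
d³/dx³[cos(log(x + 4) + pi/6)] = (-sin(log(x + 4) + pi/6) + 3*cos(log(x + 4) + pi/6))/(x^3 + 12*x^2 + 48*x + 64)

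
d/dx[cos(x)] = -sin(x)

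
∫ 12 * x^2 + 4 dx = 4*x^3 + 4*x + C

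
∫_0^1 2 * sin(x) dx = 2 - 2*cos(1)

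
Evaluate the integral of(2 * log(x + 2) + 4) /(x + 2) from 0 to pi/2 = -(log(2) + 2)^2 + (log(pi/2 + 2) + 2)^2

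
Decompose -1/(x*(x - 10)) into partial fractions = -1/(10*(x - 10)) + 1/(10*x)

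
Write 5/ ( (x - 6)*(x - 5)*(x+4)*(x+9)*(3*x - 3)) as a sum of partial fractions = 1/(6300*(x + 9)) - 1/(1350*(x + 4)) + 1/(600*(x - 1)) - 5/(1512*(x - 5)) + 1/(450*(x - 6))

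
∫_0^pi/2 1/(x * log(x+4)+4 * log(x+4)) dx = -log(log(4)) + log(log(pi/2 + 4))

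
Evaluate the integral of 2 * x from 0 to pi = pi^2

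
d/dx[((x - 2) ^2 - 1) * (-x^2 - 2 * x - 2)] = -4*x^3 + 6*x^2 + 6*x + 2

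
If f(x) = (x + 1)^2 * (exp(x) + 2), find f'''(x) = x^2*exp(x) + 8*x*exp(x) + 13*exp(x)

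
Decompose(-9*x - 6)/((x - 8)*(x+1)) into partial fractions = -1/(3*(x + 1)) - 26/(3*(x - 8))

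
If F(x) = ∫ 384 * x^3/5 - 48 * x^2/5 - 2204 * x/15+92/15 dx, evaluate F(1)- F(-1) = 88/15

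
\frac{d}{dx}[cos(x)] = -sin(x)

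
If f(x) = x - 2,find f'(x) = 1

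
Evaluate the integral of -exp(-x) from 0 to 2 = -1 + exp(-2)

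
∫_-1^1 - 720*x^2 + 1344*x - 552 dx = -1584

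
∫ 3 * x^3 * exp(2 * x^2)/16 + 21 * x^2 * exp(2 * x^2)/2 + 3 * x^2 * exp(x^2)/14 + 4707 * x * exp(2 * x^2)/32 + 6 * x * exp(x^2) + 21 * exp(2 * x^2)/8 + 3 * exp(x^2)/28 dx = 3*(x + 28)*(7*(x + 28)*exp(x^2) + 16)*exp(x^2)/448 + C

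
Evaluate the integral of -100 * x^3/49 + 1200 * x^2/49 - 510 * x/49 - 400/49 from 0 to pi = 80/49 + (-15*pi/7 - 4/7 + pi^2/7)*(-25*pi^2/7 + 20/7 + 25*pi/7)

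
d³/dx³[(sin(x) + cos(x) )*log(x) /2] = sqrt(2)*(-x^3*log(x)*cos(x + pi/4) - 3*x^2*sin(x + pi/4) - 3*x*cos(x + pi/4) + 2*sin(x + pi/4))/(2*x^3)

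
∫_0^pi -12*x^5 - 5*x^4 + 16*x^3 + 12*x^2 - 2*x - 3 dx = (-pi^3 + 1 + pi)*(-2*pi - 1 + pi^2 + 2*pi^3) + 1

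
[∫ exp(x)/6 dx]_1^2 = -E/6 + exp(2)/6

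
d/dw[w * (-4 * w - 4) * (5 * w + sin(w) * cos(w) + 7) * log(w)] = -4*w^2*log(w)*cos(2*w) - 60*w^2*log(w) - 20*w^2 - 4*sqrt(2)*w*log(w)*sin(2*w + pi/4) - 96*w*log(w) - 2*w*sin(2*w) - 48*w - 2*log(w)*sin(2*w) - 28*log(w) - 2*sin(2*w) - 28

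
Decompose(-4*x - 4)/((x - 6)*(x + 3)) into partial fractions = -8/(9*(x + 3)) - 28/(9*(x - 6))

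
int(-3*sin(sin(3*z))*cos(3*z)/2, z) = cos(sin(3*z))/2 + C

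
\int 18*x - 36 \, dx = 9*x^2 - 36*x + C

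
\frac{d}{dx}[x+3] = 1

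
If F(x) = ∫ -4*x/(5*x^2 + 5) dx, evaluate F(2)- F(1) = -2*log(5)/5 + 2*log(2)/5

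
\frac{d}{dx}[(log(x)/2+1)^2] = (log(x) + 2)/(2*x)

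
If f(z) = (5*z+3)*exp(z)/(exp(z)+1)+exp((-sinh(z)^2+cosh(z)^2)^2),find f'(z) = (5*z*exp(z) + 5*exp(2*z) + 8*exp(z))/(exp(2*z) + 2*exp(z) + 1)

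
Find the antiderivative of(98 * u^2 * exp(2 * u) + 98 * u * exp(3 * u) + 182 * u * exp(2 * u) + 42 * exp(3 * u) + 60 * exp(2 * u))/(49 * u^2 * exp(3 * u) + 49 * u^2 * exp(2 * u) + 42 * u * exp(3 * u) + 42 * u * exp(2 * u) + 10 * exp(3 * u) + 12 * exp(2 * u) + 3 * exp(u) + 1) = log((7*u + 3)^2*exp(2*u)/(exp(u) + 1)^2 + 1) + C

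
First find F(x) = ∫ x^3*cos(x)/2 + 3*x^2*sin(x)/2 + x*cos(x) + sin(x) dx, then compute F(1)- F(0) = 3*sin(1)/2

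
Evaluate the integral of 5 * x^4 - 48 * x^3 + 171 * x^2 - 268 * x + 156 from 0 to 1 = 68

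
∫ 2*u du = u^2 + C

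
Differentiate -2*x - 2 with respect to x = -2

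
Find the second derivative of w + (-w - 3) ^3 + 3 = -6*w - 18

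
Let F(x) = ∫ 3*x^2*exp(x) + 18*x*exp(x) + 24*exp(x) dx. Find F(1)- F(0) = -12 + 27*E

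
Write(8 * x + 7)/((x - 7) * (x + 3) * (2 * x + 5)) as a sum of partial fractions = 52/(19*(2*x + 5)) - 17/(10*(x + 3)) + 63/(190*(x - 7))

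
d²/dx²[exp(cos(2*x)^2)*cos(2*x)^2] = 16*E*(-64*sin(x)^12 + 192*sin(x)^10 - 272*sin(x)^8 + 224*sin(x)^6 - 102*sin(x)^4 + 22*sin(x)^2 - 1)*exp(-4*sin(x)^2)*exp(4*sin(x)^4)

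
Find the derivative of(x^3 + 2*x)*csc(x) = (-x^3*cos(x)/sin(x) + 3*x^2 - 2*x*cos(x)/sin(x) + 2)/sin(x)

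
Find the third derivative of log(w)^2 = (4*log(w) - 6)/w^3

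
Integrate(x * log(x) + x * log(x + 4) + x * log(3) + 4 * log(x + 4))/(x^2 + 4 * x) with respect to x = log(3*x)*log(x + 4) + C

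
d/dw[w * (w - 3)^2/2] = 3*w^2/2 - 6*w + 9/2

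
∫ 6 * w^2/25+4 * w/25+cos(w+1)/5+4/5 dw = 2*w^3/25 + 2*w^2/25 + 4*w/5 + sin(w + 1)/5 + C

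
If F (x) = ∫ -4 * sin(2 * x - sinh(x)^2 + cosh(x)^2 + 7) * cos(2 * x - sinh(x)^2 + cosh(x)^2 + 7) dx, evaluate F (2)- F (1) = -cos(-sinh(1)^2 + cosh(1)^2 + 9)^2 + cos(-sinh(2)^2 + 11 + cosh(2)^2)^2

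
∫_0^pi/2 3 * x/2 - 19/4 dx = -4 + (-4 + 3*pi/8)*(-1 + pi/2)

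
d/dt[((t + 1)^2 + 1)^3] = 6*t^5 + 30*t^4 + 72*t^3 + 96*t^2 + 72*t + 24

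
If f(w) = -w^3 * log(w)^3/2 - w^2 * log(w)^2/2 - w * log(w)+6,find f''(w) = (-6*w^2*log(w)^3 - 15*w^2*log(w)^2 - 6*w^2*log(w) - 2*w*log(w)^2 - 6*w*log(w) - 2*w - 2)/(2*w)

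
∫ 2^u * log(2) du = 2^u + C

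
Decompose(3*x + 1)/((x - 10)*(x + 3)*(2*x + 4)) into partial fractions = -4/(13*(x + 3)) + 5/(24*(x + 2)) + 31/(312*(x - 10))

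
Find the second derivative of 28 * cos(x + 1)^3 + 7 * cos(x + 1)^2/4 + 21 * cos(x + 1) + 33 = -42*cos(x + 1) - 7*cos(2*x + 2)/2 - 63*cos(3*x + 3)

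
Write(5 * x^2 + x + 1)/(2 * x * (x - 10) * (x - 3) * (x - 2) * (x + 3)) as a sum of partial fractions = 43/(2340*(x + 3)) + 23/(160*(x - 2)) - 7/(36*(x - 3)) + 73/(2080*(x - 10)) - 1/(360*x)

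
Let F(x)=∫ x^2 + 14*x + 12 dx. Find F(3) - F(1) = 266/3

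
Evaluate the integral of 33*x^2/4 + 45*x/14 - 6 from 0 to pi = (7 - 5*pi)*(3*pi/7 + pi^2/4 + 3) - 9 + (-2 + 2*pi)*(6 + 3*pi + 2*pi^2)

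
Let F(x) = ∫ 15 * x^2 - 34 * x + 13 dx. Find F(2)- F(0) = -2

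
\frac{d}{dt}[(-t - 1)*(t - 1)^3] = -4*t^3 + 6*t^2 - 2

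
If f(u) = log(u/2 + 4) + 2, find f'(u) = 1/(u + 8)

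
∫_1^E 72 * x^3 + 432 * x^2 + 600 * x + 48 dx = -518 - 48*E - 12*exp(2) + 2*(2 + 3*exp(2) + 12*E)^2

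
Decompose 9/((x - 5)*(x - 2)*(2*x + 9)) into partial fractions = 36/(247*(2*x + 9)) - 3/(13*(x - 2)) + 3/(19*(x - 5))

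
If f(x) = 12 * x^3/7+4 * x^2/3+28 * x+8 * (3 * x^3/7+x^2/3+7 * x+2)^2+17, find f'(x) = 432*x^5/49 + 80*x^4/7 + 1760*x^3/9 + 1108*x^2/7 + 808*x + 252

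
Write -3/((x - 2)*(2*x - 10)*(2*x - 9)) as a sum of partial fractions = 6/(5*(2*x - 9)) - 1/(10*(x - 2)) - 1/(2*(x - 5))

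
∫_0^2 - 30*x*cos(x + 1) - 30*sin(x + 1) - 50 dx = -100 - 60*sin(3)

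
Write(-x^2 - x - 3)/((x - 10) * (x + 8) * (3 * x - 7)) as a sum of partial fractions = 97/(713*(3*x - 7)) - 59/(558*(x + 8)) - 113/(414*(x - 10))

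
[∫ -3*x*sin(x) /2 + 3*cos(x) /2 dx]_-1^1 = 3*cos(1)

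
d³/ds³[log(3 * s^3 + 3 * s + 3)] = (6*s^6 - 6*s^4 - 42*s^3 + 6*s^2 - 6*s + 8)/(s^9 + 3*s^7 + 3*s^6 + 3*s^5 + 6*s^4 + 4*s^3 + 3*s^2 + 3*s + 1)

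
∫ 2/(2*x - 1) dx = log(2*x - 1) + C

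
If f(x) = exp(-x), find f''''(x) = exp(-x)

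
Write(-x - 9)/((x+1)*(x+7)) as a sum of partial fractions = 1/(3*(x + 7)) - 4/(3*(x + 1))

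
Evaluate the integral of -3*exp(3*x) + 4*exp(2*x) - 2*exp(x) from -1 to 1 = -(-1 + E)^3 - (-1 + E)^2 - E + (-1 + exp(-1))^3 + exp(-1) + (-1 + exp(-1))^2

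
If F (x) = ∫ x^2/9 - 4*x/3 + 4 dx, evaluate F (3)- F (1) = 98/27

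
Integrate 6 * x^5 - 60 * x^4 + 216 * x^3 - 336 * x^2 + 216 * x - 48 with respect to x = x^6 - 12*x^5 + 54*x^4 - 112*x^3 + 108*x^2 - 48*x + C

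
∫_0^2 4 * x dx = 8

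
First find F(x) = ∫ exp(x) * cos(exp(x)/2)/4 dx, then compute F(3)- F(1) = -sin(E/2)/2 + sin(exp(3)/2)/2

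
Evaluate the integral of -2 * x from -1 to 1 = 0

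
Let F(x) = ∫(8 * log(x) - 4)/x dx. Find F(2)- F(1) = -1 + (-1 + 2*log(2))^2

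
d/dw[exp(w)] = exp(w)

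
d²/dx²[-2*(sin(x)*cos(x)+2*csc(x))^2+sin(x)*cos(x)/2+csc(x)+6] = -32*sin(x)^4 + 32*sin(x)^2 - 2*sin(x)*cos(x) + 8*cos(x) - 4 - 1/sin(x) + 32/sin(x)^2 + 2/sin(x)^3 - 48/sin(x)^4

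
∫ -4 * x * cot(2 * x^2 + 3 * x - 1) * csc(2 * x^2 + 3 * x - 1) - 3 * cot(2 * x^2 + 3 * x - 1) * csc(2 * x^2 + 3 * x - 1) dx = csc(2*x^2 + 3*x - 1) + C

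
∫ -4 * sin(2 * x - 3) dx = 2*cos(2*x - 3) + C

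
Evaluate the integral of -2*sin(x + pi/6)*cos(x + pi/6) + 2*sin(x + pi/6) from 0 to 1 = -(-1 + sqrt(3)/2)^2 + (-1 + cos(pi/6 + 1))^2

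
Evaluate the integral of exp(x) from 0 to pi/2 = -1 + exp(pi/2)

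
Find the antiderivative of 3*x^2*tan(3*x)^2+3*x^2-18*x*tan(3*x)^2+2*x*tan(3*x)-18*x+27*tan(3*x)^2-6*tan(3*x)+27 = (x - 3)^2*tan(3*x) + C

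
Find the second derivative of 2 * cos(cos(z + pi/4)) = -2*sin(z + pi/4)^2*cos(cos(z + pi/4)) + 2*sin(cos(z + pi/4))*cos(z + pi/4)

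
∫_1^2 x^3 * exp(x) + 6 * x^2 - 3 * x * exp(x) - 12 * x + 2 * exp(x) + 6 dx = 2 + exp(2)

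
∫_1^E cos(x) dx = -sin(1) + sin(E)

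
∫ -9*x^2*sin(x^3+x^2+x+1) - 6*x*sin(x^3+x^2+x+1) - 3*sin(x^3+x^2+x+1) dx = 3*cos(x^3 + x^2 + x + 1) + C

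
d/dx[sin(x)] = cos(x)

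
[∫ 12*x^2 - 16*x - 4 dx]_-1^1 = 0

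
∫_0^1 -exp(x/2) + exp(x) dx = (-1 + exp(1/2))^2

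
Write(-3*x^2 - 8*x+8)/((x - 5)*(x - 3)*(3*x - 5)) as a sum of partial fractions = -123/(40*(3*x - 5)) + 43/(8*(x - 3)) - 107/(20*(x - 5))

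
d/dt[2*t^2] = 4*t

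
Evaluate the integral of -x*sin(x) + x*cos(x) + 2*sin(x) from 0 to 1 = 1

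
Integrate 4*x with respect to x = 2*x^2 + C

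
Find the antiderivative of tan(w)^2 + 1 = tan(w) + C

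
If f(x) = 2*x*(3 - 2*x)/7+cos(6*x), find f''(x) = -36*cos(6*x) - 8/7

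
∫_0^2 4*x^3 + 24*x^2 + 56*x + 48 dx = 288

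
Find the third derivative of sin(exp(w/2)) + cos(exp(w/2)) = sqrt(2)*(-exp(3*w/2)*cos(exp(w/2) + pi/4) + exp(w/2)*cos(exp(w/2) + pi/4) - 3*exp(w)*sin(exp(w/2) + pi/4))/8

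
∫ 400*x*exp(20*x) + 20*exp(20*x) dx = 20*x*exp(20*x) + C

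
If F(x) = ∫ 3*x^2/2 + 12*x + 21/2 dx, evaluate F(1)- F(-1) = 22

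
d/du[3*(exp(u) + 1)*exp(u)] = 6*exp(2*u) + 3*exp(u)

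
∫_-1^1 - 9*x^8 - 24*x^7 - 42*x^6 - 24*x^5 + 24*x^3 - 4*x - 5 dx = -24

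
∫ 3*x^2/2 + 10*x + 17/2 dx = x^3/2 + 5*x^2 + 17*x/2 + C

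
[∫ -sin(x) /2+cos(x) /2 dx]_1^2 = sqrt(2)*(-sin(pi/4 + 1) + sin(pi/4 + 2))/2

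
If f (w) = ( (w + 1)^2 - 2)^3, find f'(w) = 6*w^5 + 30*w^4 + 36*w^3 - 12*w^2 - 18*w + 6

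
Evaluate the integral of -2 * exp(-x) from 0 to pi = -2 + 2*exp(-pi)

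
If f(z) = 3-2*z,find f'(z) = -2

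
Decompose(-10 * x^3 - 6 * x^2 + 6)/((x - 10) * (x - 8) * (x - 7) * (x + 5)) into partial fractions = -553/(1170*(x + 5)) - 1859/(18*(x - 7)) + 2749/(13*(x - 8)) - 5297/(45*(x - 10))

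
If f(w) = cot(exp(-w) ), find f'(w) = exp(-w)/sin(exp(-w))^2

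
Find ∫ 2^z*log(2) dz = 2^z + C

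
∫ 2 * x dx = x^2 + C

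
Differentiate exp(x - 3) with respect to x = exp(x - 3)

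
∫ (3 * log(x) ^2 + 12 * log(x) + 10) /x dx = (log(x) + 2)^3 - 2*log(x) + C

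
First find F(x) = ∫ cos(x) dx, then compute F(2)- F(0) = sin(2)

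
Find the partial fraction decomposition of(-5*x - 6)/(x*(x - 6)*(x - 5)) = 31/(5*(x - 5)) - 6/(x - 6) - 1/(5*x)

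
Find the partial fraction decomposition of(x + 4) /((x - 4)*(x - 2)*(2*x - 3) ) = 22/(5*(2*x - 3)) - 3/(x - 2) + 4/(5*(x - 4))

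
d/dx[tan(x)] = cos(x)^(-2)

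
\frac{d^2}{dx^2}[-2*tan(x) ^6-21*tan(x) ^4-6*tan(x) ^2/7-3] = -84*tan(x)^8 - 564*tan(x)^6 - 5160*tan(x)^4/7 - 1812*tan(x)^2/7 - 12/7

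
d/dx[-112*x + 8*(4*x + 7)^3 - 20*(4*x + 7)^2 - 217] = 1536*x^2 + 4736*x + 3472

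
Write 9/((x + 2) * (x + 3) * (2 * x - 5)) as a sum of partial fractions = 4/(11*(2*x - 5)) + 9/(11*(x + 3)) - 1/(x + 2)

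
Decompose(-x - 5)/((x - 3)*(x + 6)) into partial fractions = -1/(9*(x + 6)) - 8/(9*(x - 3))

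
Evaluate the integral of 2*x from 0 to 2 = 4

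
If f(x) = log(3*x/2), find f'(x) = 1/x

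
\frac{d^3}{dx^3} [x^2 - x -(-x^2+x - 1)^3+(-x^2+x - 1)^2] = 120*x^3 - 180*x^2 + 168*x - 54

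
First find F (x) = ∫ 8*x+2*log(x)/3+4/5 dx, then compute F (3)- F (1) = 2*log(3) + 484/15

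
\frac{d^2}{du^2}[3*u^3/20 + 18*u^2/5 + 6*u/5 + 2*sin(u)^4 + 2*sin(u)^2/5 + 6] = 9*u/10 - 32*sin(u)^4 + 112*sin(u)^2/5 + 8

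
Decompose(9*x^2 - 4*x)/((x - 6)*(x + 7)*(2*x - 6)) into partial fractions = 469/(260*(x + 7)) - 23/(20*(x - 3)) + 50/(13*(x - 6))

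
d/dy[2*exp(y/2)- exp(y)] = exp(y/2) - exp(y)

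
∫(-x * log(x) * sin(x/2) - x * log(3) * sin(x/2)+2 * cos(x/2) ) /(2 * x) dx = log(3*x)*cos(x/2) + C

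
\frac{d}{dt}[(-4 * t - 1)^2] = 32*t + 8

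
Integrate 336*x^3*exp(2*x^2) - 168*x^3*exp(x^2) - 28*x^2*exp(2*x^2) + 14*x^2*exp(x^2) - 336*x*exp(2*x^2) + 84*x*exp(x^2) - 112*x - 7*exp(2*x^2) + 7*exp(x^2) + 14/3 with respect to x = 7*(-12*x^2 + x + 18)*(-3*exp(2*x^2) + 3*exp(x^2) + 2)/3 + C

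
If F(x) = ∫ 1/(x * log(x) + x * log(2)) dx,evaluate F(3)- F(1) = -log(log(2)) + log(log(6))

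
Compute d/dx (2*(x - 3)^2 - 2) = 4*x - 12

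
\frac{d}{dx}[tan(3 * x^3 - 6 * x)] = 9*x^2*tan(3*x^3 - 6*x)^2 + 9*x^2 - 6*tan(3*x^3 - 6*x)^2 - 6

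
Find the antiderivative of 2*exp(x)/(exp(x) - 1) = 2*log(exp(x) - 1) + C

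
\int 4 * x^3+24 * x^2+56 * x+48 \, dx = x^4 + 8*x^3 + 28*x^2 + 48*x + C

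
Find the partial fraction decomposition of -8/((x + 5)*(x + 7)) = 4/(x + 7) - 4/(x + 5)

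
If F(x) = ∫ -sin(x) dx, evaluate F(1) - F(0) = -1 + cos(1)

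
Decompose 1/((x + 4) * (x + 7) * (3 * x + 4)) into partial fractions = 9/(136*(3*x + 4)) + 1/(51*(x + 7)) - 1/(24*(x + 4))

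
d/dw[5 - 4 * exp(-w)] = 4*exp(-w)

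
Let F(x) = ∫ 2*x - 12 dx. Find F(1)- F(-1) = -24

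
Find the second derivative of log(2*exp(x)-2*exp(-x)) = -4*exp(2*x)/(exp(4*x) - 2*exp(2*x) + 1)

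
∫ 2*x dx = x^2 + C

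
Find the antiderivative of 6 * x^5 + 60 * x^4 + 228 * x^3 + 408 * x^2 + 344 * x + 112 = x^6 + 12*x^5 + 57*x^4 + 136*x^3 + 172*x^2 + 112*x + C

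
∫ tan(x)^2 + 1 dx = tan(x) + C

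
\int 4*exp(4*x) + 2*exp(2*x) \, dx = exp(4*x) + exp(2*x) + C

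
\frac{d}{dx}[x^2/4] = x/2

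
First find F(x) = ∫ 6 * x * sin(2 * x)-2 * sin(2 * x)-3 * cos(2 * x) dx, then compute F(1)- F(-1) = -6*cos(2)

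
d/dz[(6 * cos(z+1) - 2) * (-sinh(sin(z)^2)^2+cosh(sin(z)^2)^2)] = -6*sin(z + 1)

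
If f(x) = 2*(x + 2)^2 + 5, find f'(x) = 4*x + 8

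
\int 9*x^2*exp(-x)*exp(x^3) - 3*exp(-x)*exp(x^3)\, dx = 3*exp(x*(x^2 - 1)) + C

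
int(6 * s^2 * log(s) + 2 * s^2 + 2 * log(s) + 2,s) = 2*s*(s^2 + 1)*log(s) + C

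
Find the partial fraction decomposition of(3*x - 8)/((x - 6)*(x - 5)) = -7/(x - 5) + 10/(x - 6)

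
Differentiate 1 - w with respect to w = -1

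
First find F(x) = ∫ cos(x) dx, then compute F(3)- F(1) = -sin(1) + sin(3)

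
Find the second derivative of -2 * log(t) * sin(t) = 2*(t^2*log(t)*sin(t) - 2*t*cos(t) + sin(t))/t^2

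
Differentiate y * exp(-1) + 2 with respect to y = exp(-1)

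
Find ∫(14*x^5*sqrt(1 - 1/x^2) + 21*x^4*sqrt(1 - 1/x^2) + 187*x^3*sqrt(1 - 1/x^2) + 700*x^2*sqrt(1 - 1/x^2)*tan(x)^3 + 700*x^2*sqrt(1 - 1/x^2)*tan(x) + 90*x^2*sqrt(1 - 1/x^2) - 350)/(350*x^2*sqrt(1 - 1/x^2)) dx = x^4/100 + x^3/50 + 187*x^2/700 + 9*x/35 + tan(x)^2 + acsc(x) + C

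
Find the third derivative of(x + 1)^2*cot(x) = -6*x^2*cot(x)^4 - 8*x^2*cot(x)^2 - 2*x^2 - 12*x*cot(x)^4 + 12*x*cot(x)^3 - 16*x*cot(x)^2 + 12*x*cot(x) - 4*x - 6*cot(x)^4 + 12*cot(x)^3 - 14*cot(x)^2 + 12*cot(x) - 8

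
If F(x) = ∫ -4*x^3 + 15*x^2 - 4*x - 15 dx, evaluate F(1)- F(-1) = -20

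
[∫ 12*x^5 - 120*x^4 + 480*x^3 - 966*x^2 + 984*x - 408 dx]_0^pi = -144 - 2*(-2 + pi)^3 + 2*(-2 + pi)^6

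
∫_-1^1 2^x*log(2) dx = 3/2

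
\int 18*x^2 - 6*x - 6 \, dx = 6*x^3 - 3*x^2 - 6*x + C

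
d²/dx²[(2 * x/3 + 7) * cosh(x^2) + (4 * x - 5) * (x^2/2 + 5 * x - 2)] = 8*x^3*cosh(x^2)/3 + 28*x^2*cosh(x^2) + 4*x*sinh(x^2) + 12*x + 14*sinh(x^2) + 35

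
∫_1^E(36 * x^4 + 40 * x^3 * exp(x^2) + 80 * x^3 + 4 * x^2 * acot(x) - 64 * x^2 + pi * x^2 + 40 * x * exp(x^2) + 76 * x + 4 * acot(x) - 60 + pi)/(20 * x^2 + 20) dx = -6*E + (-2 + E/5)*(acot(E) + pi/4) + 12/5 + 9*pi/10 + 3*exp(3)/5 + 2*exp(2) + exp(exp(2))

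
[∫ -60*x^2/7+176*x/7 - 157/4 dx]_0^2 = -715/14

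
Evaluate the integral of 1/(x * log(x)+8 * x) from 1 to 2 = -log(4) + log(log(2)/2 + 4)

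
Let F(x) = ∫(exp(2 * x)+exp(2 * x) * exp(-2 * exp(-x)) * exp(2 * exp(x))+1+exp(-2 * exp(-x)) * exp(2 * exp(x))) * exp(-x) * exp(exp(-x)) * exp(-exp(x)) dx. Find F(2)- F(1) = -exp(E - exp(-1)) - exp(-exp(2) + exp(-2)) + exp(-E + exp(-1)) + exp(-exp(-2) + exp(2))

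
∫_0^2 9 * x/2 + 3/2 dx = 12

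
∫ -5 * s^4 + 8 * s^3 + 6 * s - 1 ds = -s^5 + 2*s^4 + 3*s^2 - s + C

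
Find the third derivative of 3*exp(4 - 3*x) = -81*exp(4 - 3*x)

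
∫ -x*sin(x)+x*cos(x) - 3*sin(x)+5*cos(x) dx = sqrt(2)*(x + 4)*sin(x + pi/4) + C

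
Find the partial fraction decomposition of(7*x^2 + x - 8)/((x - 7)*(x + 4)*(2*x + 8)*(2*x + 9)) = -517/(23*(2*x + 9)) + 2705/(242*(x + 4)) - 50/(11*(x + 4)^2) + 171/(2783*(x - 7))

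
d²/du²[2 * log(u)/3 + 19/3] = -2/(3*u^2)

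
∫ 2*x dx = x^2 + C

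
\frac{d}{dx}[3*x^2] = 6*x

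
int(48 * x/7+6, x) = 24*x^2/7 + 6*x + C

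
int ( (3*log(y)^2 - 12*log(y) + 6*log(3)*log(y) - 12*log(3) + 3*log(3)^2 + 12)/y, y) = (log(3*y) - 2)^3 + C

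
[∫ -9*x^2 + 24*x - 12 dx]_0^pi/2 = -3*pi*(-2 + pi/2)^2/2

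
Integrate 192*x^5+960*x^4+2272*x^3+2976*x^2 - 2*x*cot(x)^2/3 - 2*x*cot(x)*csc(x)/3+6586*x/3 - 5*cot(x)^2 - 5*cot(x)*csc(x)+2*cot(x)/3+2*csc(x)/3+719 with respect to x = 10*x^2 + 20*x + (2*x/3 + 5)*(cot(x) + csc(x)) + 32*(x^2 + 2*x + 2)^3 - 8*(x^2 + 2*x + 2)^2 + C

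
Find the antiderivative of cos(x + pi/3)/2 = sin(x + pi/3)/2 + C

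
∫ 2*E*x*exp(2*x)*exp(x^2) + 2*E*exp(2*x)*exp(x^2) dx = exp((x + 1)^2) + C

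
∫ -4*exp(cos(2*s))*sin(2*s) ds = 2*exp(cos(2*s)) + C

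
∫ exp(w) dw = exp(w) + C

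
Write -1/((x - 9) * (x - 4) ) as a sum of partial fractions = 1/(5*(x - 4)) - 1/(5*(x - 9))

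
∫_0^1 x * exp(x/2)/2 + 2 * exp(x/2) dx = -2 + 3*exp(1/2)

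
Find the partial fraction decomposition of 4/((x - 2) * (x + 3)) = -4/(5*(x + 3)) + 4/(5*(x - 2))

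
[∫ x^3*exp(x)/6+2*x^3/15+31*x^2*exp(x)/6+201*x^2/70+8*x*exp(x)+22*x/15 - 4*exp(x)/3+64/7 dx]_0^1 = 7*E/2 + 163/15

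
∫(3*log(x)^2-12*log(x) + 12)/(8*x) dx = (log(x) - 2)^3/8 + C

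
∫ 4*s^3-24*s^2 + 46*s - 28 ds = s^4 - 8*s^3 + 23*s^2 - 28*s + C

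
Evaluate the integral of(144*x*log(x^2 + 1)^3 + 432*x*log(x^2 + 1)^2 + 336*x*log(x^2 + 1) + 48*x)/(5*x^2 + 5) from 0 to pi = -32/5 + 24*log(1 + pi^2) + 12*log(1 + pi^2)^2 + 2*(-4 + 6*log(1 + pi^2) + 3*log(1 + pi^2)^2)^2/5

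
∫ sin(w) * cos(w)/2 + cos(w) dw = (sin(w) + 2)^2/4 + C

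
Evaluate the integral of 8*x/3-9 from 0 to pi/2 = -6 + (-3 + 2*pi)*(-2 + pi/6)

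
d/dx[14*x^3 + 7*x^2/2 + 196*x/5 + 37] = 42*x^2 + 7*x + 196/5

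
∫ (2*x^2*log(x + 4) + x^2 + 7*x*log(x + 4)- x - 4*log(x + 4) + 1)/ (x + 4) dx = (x^2 - x + 1)*log(x + 4) + C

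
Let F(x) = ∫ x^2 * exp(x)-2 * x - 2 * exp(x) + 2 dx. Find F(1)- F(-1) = -E - 3*exp(-1) + 4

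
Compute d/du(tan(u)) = cos(u)^(-2)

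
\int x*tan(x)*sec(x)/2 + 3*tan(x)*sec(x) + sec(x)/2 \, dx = (x/2 + 3)*sec(x) + C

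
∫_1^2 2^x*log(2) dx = 2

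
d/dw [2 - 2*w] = -2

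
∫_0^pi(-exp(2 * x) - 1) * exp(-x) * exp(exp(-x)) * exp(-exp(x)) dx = -1 + exp(-exp(pi) + exp(-pi))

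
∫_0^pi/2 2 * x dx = pi^2/4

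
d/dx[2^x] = 2^x*log(2)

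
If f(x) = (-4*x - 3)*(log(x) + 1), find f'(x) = (-4*x*log(x) - 8*x - 3)/x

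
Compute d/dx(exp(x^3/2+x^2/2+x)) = 3*x^2*exp(x^3/2 + x^2/2 + x)/2 + x*exp(x^3/2 + x^2/2 + x) + exp(x^3/2 + x^2/2 + x)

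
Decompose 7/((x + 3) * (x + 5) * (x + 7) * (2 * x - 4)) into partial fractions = -7/(144*(x + 7)) + 1/(8*(x + 5)) - 7/(80*(x + 3)) + 1/(90*(x - 2))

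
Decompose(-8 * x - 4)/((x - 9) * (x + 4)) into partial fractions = -28/(13*(x + 4)) - 76/(13*(x - 9))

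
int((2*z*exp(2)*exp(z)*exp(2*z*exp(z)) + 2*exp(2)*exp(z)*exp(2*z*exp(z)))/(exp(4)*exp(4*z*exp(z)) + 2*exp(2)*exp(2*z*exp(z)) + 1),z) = exp(2*z*exp(z) + 2)/(exp(2*z*exp(z) + 2) + 1) + C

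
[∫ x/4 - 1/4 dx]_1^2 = 1/8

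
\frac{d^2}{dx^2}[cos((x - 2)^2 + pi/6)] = -4*x^2*cos(x^2 - 4*x + pi/6 + 4) + 16*x*cos(x^2 - 4*x + pi/6 + 4) - 2*sin(x^2 - 4*x + pi/6 + 4) - 16*cos(x^2 - 4*x + pi/6 + 4)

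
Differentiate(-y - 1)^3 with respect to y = -3*y^2 - 6*y - 3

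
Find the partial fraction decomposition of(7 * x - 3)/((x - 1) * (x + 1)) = 5/(x + 1) + 2/(x - 1)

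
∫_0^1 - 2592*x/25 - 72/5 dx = -1656/25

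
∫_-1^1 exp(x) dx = E - exp(-1)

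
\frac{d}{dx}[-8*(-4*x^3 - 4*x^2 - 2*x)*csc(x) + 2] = 16*(-2*x^3*cos(x)/sin(x) + 6*x^2 - 2*x^2*cos(x)/sin(x) + 4*x - x*cos(x)/sin(x) + 1)/sin(x)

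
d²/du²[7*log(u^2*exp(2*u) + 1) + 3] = (-14*u^2*exp(4*u) + 28*u^2*exp(2*u) + 56*u*exp(2*u) + 14*exp(2*u))/(u^4*exp(4*u) + 2*u^2*exp(2*u) + 1)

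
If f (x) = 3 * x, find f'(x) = 3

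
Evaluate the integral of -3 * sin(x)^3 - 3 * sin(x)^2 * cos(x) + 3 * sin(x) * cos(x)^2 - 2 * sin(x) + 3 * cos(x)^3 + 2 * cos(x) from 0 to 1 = -3 + 2*cos(1) + 2*sin(1) + (cos(1) + sin(1))^3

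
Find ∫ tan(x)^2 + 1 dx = tan(x) + C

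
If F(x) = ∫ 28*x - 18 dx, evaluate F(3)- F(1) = 76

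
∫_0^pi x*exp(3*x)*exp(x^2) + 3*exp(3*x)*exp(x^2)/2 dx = -1/2 + exp(3*pi + pi^2)/2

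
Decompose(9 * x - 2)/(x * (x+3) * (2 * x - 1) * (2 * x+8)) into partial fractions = 10/(63*(2*x - 1)) + 19/(36*(x + 4)) - 29/(42*(x + 3)) + 1/(12*x)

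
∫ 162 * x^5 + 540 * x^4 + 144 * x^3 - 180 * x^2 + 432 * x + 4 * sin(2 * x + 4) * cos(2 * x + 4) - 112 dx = 27*x^6 + 108*x^5 + 36*x^4 - 60*x^3 + 216*x^2 - 112*x + sin(2*x + 4)^2 + C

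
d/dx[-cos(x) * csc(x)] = sin(x)^(-2)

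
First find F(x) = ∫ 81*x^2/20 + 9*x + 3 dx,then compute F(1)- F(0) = 177/20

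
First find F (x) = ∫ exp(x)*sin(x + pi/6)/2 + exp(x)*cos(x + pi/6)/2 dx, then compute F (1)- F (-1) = -exp(-1)*cos(1 + pi/3)/2 + E*sin(pi/6 + 1)/2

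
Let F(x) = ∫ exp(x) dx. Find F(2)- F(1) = -E + exp(2)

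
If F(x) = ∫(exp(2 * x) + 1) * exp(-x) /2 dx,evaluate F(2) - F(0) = -exp(-2)/2 + exp(2)/2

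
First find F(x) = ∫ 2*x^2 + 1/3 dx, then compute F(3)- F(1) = 18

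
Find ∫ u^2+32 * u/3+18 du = u^3/3 + 16*u^2/3 + 18*u + C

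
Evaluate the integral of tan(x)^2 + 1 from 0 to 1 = tan(1)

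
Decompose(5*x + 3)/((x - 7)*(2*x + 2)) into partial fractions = 1/(8*(x + 1)) + 19/(8*(x - 7))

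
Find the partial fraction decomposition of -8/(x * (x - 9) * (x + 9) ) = -4/(81*(x + 9)) - 4/(81*(x - 9)) + 8/(81*x)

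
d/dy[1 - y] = -1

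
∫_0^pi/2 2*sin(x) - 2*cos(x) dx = 0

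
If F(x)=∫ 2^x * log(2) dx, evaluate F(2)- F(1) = 2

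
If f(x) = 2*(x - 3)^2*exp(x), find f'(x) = 2*x^2*exp(x) - 8*x*exp(x) + 6*exp(x)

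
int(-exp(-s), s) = exp(-s) + C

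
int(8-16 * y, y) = -8*y^2 + 8*y + C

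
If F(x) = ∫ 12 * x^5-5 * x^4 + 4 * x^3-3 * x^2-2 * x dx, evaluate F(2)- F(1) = 100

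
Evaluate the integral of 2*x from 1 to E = -1 + exp(2)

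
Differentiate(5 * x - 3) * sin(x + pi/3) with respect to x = 5*x*cos(x + pi/3) + 5*sin(x + pi/3) - 3*cos(x + pi/3)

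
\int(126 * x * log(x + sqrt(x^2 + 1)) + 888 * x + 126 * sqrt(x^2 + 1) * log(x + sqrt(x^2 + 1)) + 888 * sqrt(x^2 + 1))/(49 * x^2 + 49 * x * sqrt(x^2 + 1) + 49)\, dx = 3*(21*log(x + sqrt(x^2 + 1)) + 296)*log(x + sqrt(x^2 + 1))/49 + C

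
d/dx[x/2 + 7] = 1/2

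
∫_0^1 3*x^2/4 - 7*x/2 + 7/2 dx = 2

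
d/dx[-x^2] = -2*x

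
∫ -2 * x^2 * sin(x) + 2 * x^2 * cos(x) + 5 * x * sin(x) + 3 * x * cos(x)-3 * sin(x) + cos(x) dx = sqrt(2)*(2*x^2 - x + 2)*sin(x + pi/4) + C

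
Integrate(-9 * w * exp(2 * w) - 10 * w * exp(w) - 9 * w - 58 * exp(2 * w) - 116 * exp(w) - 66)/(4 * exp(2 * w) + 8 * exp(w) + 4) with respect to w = (16*(w + 1)*exp(w) - (exp(w) + 1)*(12*w + (3*w + 20)^2 + 32))/(8*(exp(w) + 1)) + C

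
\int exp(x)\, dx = exp(x) + C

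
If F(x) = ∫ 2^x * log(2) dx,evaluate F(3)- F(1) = 6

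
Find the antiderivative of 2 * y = y^2 + C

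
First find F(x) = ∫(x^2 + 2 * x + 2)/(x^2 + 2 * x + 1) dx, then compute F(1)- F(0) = 3/2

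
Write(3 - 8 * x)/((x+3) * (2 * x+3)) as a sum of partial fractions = 10/(2*x + 3) - 9/(x + 3)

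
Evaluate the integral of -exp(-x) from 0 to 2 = -1 + exp(-2)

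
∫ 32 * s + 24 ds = 16*s^2 + 24*s + C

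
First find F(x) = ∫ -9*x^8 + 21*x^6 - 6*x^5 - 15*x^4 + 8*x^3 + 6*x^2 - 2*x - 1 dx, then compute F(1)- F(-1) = 0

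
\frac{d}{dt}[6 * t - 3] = 6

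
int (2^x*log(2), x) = 2^x + C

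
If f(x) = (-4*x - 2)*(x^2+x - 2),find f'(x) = -12*x^2 - 12*x + 6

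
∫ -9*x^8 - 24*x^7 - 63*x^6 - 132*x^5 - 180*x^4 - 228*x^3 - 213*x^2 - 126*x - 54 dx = -x^9 - 3*x^8 - 9*x^7 - 22*x^6 - 36*x^5 - 57*x^4 - 71*x^3 - 63*x^2 - 54*x + C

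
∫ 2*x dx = x^2 + C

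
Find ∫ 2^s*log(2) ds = 2^s + C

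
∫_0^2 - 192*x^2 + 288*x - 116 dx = -168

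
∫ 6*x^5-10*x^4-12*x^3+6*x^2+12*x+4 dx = x^6 - 2*x^5 - 3*x^4 + 2*x^3 + 6*x^2 + 4*x + C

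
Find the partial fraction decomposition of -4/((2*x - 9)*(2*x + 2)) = -4/(11*(2*x - 9)) + 2/(11*(x + 1))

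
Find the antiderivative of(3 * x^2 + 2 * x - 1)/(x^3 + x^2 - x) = log(x*(-x^2 - x + 1)) + C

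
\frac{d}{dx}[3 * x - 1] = 3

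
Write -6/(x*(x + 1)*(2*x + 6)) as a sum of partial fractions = -1/(2*(x + 3)) + 3/(2*(x + 1)) - 1/x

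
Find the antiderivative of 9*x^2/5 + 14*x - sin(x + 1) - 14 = 3*x^3/5 + 7*x^2 - 14*x + cos(x + 1) + C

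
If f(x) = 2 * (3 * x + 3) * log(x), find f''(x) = (6*x - 6)/x^2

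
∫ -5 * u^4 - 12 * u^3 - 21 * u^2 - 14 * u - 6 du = -u^5 - 3*u^4 - 7*u^3 - 7*u^2 - 6*u + C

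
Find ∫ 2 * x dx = x^2 + C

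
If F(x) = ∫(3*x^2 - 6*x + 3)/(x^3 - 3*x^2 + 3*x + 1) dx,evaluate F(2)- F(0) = log(3)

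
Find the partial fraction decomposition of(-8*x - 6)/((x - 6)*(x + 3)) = -2/(x + 3) - 6/(x - 6)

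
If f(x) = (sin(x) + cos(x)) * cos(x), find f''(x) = -2*sqrt(2)*sin(2*x + pi/4)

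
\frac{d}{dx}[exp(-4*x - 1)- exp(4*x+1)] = (-4*exp(8*x + 2) - 4)*exp(-4*x - 1)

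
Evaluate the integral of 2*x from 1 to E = -1 + exp(2)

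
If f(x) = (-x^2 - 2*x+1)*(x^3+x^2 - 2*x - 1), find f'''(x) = -60*x^2 - 72*x + 6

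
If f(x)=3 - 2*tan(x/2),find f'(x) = -1/cos(x/2)^2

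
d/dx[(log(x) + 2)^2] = (2*log(x) + 4)/x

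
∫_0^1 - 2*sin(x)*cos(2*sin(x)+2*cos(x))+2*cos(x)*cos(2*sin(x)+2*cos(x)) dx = -sin(2) + sin(2*cos(1) + 2*sin(1))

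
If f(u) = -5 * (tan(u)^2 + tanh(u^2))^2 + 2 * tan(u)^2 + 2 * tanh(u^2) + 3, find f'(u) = -20*u*tan(u)^2/cosh(u^2)^2 - 20*u*sinh(u^2)/cosh(u^2)^3 + 4*u/cosh(u^2)^2 - 20*tan(u)^5 - 20*tan(u)^3*tanh(u^2) - 16*tan(u)^3 - 20*tan(u)*tanh(u^2) + 4*tan(u)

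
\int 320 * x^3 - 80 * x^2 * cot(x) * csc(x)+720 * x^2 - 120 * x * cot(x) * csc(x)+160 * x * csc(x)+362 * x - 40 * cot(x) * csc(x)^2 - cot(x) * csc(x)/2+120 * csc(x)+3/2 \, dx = x^2 + 3*x/2 + 20*(2*x^2 + 3*x + csc(x))^2 + csc(x)/2 + C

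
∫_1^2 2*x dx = 3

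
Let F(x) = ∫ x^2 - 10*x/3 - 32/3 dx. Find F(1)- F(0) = -12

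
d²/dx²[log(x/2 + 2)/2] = -1/(2*x^2 + 16*x + 32)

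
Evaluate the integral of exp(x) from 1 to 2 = -E + exp(2)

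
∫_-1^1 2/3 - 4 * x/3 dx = 4/3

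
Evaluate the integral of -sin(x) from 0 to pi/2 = -1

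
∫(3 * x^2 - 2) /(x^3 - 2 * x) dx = log(x*(x^2 - 2)) + C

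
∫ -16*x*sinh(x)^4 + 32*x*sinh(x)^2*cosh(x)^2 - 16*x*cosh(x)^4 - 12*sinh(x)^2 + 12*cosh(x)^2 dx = -8*x^2 + 12*x + C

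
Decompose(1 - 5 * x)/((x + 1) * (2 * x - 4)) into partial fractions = -1/(x + 1) - 3/(2*(x - 2))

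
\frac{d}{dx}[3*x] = 3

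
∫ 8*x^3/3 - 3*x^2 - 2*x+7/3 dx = 2*x^4/3 - x^3 - x^2 + 7*x/3 + C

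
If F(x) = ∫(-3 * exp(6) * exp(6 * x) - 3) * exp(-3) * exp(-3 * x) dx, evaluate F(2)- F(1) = -exp(9) - exp(-6) + exp(-9) + exp(6)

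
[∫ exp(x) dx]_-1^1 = E - exp(-1)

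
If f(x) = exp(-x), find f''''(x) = exp(-x)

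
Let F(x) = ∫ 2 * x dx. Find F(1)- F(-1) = 0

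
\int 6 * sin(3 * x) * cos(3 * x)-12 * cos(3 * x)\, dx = (sin(3*x) - 2)^2 + C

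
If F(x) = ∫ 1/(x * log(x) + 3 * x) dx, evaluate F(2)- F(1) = -log(3) + log(log(2) + 3)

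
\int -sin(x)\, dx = cos(x) + C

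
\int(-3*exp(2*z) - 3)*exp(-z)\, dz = -6*sinh(z) + C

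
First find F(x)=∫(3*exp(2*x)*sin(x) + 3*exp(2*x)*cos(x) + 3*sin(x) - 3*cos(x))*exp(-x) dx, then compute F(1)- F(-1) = 0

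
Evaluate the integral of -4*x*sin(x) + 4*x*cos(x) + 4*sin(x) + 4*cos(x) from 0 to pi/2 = 2*pi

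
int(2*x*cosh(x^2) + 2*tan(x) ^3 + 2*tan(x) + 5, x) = 5*x + tan(x)^2 + sinh(x^2) + C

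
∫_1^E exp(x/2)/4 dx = -exp(1/2)/2 + exp(E/2)/2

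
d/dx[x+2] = 1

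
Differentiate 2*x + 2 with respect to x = 2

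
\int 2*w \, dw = w^2 + C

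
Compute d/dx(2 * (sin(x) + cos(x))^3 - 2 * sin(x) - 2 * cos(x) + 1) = sqrt(2)*(3*sin(3*x + pi/4) + cos(x + pi/4))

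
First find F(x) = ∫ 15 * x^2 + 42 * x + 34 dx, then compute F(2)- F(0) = 192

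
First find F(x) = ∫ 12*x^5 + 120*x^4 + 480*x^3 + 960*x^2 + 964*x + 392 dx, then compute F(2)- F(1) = 6748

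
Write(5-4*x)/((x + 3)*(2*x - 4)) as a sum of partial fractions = -17/(10*(x + 3)) - 3/(10*(x - 2))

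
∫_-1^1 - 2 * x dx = 0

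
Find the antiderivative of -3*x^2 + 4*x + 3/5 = -x^3 + 2*x^2 + 3*x/5 + C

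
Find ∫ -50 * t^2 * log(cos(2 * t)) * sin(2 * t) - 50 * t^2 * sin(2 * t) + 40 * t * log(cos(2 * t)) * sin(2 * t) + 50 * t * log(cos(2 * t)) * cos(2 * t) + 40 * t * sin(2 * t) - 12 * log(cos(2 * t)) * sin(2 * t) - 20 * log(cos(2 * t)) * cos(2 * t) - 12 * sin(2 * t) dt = (25*t^2 - 20*t + 6)*log(cos(2*t))*cos(2*t) + C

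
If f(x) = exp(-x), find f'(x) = -exp(-x)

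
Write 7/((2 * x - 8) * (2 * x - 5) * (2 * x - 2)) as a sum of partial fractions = -7/(9*(2*x - 5)) + 7/(36*(x - 1)) + 7/(36*(x - 4))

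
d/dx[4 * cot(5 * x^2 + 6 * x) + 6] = -8*(5*x + 3)/sin(x*(5*x + 6))^2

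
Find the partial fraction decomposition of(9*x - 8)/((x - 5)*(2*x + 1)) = 25/(11*(2*x + 1)) + 37/(11*(x - 5))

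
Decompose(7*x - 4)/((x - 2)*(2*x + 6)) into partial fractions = 5/(2*(x + 3)) + 1/(x - 2)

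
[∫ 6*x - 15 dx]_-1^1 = -30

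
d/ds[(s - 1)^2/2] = s - 1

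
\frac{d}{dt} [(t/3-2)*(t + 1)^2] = t^2 - 8*t/3 - 11/3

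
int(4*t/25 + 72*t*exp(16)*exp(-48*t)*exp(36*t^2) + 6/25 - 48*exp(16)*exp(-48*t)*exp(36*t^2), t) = 2*t^2/25 + 6*t/25 + exp(4*(3*t - 2)^2) + C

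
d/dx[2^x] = 2^x*log(2)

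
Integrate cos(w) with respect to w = sin(w) + C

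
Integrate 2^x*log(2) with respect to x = 2^x + C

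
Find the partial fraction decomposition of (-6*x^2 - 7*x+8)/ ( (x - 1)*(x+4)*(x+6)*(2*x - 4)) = 83/(112*(x + 6)) - 1/(2*(x + 4)) + 1/(14*(x - 1)) - 5/(16*(x - 2))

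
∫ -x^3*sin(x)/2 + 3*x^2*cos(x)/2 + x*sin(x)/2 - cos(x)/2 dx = x*(x^2 - 1)*cos(x)/2 + C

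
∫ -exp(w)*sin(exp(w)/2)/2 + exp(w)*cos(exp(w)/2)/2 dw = sqrt(2)*sin(exp(w)/2 + pi/4) + C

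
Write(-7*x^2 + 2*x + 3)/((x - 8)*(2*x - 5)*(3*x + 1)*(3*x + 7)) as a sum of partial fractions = 179/(2697*(3*x + 7)) + 7/(1275*(3*x + 1)) + 26/(493*(2*x - 5)) - 39/(775*(x - 8))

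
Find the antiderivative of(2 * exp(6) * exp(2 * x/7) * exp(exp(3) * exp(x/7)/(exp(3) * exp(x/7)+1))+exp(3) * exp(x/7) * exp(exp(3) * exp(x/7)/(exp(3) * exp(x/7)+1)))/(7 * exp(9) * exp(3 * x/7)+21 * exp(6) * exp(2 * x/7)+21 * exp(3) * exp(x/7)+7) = exp(((x + 21)*(exp(x/7 + 3) + 1) + 7*exp(x/7 + 3))/(7*(exp(x/7 + 3) + 1)))/(exp(x/7 + 3) + 1) + C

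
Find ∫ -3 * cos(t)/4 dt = -3*sin(t)/4 + C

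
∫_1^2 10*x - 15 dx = 0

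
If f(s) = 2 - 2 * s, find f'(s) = -2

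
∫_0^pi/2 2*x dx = pi^2/4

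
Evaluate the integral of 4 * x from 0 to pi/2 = pi^2/2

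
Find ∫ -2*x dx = -x^2 + C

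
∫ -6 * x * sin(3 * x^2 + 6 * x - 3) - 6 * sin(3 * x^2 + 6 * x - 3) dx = cos(3*(x + 1)^2 - 6) + C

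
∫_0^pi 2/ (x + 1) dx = 2*log(1 + pi)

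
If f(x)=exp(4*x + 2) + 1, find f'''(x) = 64*exp(4*x + 2)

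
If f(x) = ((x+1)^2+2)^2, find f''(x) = 12*x^2 + 24*x + 20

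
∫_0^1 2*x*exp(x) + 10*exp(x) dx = -8 + 10*E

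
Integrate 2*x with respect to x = x^2 + C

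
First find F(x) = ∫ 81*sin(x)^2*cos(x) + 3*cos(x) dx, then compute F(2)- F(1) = -27*sin(1)^3 - 3*sin(1) + 3*sin(2) + 27*sin(2)^3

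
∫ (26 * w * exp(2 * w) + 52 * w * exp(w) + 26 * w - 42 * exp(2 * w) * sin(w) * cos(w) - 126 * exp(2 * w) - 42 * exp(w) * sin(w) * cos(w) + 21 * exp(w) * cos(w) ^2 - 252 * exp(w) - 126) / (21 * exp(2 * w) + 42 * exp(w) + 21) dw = (-(exp(w) + 1)*(-13*w^2 + 126*w + 84)/21 + exp(w)*cos(w)^2)/(exp(w) + 1) + C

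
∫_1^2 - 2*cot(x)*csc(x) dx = -2*csc(1) + 2*csc(2)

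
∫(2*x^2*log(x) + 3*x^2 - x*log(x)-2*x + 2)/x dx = (log(x) + 1)*(x^2 - x + 2) + C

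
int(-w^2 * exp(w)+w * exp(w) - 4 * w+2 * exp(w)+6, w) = -(exp(w) + 2)*(w^2 - 3*w + 1) + C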